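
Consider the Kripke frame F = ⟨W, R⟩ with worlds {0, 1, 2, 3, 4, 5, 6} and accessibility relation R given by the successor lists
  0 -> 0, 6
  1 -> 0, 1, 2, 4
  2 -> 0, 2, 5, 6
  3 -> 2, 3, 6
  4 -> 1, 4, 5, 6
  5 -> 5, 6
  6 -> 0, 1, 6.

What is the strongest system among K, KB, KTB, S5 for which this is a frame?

Symmetric (axiom B): no — 1 R 0 but not 0 R 1.
Reflexive (axiom T): yes — every world is R-related to itself.
Euclidean (axiom 5): no — 1 R 0 and 1 R 2, but not 0 R 2.
So F validates K; KB would additionally require R to be symmetric. The strongest is K.

K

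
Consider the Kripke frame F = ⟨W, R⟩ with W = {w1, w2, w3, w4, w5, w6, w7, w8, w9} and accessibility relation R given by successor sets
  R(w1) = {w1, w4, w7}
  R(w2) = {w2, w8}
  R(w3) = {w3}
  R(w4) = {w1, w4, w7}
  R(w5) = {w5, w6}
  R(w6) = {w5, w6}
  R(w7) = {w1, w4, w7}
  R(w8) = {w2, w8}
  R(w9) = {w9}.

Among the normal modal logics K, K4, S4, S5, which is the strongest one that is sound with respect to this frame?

S5

Transitive (axiom 4): yes — every two-step R-path is closed by a direct edge.
Reflexive (axiom T): yes — every world is R-related to itself.
Euclidean (axiom 5): yes — any two successors of a common world are R-related.
So F validates K, K4, S4, S5. The strongest is S5.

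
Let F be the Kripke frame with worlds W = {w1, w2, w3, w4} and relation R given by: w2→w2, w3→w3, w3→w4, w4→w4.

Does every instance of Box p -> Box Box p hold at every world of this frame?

Yes

The schema 4 characterises exactly the transitive frames.
Transitive: yes — every two-step R-path is closed by a direct edge.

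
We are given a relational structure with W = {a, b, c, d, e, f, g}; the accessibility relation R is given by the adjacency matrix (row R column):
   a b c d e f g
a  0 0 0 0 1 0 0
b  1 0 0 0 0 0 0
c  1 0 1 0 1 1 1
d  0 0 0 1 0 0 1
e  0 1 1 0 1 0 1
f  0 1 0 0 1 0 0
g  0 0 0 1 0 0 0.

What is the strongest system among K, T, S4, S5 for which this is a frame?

Reflexive (axiom T): no — a is not related to itself.
Transitive (axiom 4): no — a R e and e R b, but not a R b.
Euclidean (axiom 5): no — c R a and c R f, but not a R f.
So F validates K; T would additionally require R to be reflexive. The strongest is K.

K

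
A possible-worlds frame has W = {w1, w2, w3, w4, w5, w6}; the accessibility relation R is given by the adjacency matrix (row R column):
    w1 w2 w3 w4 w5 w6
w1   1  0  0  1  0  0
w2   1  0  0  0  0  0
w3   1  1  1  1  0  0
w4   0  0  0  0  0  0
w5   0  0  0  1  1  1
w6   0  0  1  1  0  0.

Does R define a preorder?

No

Reflexive: no — w2 is not related to itself.
Transitive: no — w2 R w1 and w1 R w4, but not w2 R w4.
So R is not a preorder.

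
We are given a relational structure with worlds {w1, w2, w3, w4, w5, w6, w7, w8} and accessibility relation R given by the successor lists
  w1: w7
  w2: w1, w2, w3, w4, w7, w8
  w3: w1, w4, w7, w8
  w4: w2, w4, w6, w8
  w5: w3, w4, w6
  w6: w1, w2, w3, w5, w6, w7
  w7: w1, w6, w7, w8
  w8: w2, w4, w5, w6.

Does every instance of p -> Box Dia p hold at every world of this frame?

The schema B characterises exactly the symmetric frames.
Symmetric: no — w2 R w1 but not w1 R w2.

No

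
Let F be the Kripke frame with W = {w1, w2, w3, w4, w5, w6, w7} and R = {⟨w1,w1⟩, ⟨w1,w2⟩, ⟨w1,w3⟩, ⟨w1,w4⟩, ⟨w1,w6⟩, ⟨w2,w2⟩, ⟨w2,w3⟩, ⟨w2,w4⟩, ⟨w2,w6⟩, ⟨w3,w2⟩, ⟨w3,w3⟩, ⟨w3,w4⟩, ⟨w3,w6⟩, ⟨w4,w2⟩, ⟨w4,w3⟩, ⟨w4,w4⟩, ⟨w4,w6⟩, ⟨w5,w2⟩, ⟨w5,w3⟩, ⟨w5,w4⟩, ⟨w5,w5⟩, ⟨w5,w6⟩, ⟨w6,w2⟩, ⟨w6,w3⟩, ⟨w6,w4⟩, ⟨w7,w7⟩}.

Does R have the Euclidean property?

No

Euclidean: no — w1 R w2 and w1 R w1, but not w2 R w1.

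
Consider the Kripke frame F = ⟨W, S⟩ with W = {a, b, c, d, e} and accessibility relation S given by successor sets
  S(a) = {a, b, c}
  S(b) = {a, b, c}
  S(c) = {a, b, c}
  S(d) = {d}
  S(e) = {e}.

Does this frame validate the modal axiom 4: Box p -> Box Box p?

Yes

By correspondence theory, 4 is valid on a frame iff S is transitive.
Transitive: yes — every two-step S-path is closed by a direct edge.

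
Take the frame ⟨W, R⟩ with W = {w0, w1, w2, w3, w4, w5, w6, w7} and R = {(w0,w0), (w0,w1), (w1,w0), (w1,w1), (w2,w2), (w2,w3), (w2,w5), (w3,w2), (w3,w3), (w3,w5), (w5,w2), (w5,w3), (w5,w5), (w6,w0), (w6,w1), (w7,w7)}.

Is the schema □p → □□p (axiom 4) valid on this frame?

Yes

By correspondence theory, 4 is valid on a frame iff R is transitive.
Transitive: yes — every two-step R-path is closed by a direct edge.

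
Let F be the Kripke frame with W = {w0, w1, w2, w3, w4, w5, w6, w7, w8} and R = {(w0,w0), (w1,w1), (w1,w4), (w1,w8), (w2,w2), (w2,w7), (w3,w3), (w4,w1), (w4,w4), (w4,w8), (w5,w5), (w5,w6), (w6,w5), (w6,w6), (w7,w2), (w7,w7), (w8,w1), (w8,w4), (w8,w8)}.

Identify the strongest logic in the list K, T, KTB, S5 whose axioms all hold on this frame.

S5

Reflexive (axiom T): yes — every world is R-related to itself.
Symmetric (axiom B): yes — every pair in R has its reverse in R.
Euclidean (axiom 5): yes — any two successors of a common world are R-related.
So F validates K, T, KTB, S5. The strongest is S5.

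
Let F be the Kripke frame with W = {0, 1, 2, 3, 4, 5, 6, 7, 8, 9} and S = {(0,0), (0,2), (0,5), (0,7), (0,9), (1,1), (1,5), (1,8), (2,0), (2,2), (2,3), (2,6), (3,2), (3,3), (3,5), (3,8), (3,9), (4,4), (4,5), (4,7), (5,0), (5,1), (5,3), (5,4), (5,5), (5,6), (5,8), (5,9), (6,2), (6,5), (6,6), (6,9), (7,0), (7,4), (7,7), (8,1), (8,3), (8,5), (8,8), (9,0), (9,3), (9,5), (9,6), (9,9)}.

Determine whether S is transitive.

No

Transitive: no — 0 S 2 and 2 S 3, but not 0 S 3.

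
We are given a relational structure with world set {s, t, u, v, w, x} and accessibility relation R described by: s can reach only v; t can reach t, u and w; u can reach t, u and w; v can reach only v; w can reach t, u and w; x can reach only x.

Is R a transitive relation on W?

Yes

Transitive: yes — every two-step R-path is closed by a direct edge.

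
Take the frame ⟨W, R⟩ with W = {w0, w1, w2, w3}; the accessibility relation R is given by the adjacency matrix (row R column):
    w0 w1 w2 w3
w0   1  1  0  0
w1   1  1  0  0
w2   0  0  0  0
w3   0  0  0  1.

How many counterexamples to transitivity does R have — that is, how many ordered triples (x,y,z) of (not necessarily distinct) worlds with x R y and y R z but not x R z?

0

R is transitive; there are no such tuples.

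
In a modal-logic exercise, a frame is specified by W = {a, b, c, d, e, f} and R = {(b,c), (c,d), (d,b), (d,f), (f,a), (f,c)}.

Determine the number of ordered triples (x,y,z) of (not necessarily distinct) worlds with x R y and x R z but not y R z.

Enumerating: (b,c,c), (c,d,d), (d,b,b), (d,b,f), (d,f,b), (d,f,f), (f,a,a), (f,a,c), (f,c,a), (f,c,c).

10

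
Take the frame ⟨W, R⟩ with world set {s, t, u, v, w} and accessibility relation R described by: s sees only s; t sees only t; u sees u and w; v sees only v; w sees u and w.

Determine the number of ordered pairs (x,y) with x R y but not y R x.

R is symmetric; there are no such tuples.

0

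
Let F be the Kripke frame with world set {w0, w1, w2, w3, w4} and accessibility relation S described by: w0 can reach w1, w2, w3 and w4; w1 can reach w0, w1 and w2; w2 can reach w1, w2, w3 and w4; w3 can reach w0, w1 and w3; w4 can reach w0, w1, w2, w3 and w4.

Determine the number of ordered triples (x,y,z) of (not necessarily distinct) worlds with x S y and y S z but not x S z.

13

Enumerating: (w0,w1,w0), (w0,w3,w0), (w0,w4,w0), (w1,w0,w3), (w1,w0,w4), (w1,w2,w3), (w1,w2,w4), (w2,w1,w0), (w2,w3,w0), (w2,w4,w0), (w3,w0,w2), (w3,w0,w4), (w3,w1,w2).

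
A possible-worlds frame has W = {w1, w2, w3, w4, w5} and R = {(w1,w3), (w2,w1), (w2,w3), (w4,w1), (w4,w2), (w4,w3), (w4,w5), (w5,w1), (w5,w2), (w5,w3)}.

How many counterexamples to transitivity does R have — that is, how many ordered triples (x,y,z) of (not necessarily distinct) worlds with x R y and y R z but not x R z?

R is transitive; there are no such tuples.

0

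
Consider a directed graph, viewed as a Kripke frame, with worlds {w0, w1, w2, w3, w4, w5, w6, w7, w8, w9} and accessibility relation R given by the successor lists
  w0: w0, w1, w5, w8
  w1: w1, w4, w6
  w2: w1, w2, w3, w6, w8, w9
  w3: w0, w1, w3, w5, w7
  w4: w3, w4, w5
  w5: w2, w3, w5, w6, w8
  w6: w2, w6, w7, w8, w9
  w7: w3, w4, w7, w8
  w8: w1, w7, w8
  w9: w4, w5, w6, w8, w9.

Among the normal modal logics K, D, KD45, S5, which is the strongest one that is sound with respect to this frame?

D

Serial (axiom D): yes — every world has a successor (e.g. w0 R w0).
Euclidean (axiom 5): no — w0 R w1 and w0 R w5, but not w1 R w5.
Transitive (axiom 4): no — w0 R w1 and w1 R w4, but not w0 R w4.
Reflexive (axiom T): yes — every world is R-related to itself.
So F validates K, D; KD45 would additionally require R to be Euclidean and transitive. The strongest is D.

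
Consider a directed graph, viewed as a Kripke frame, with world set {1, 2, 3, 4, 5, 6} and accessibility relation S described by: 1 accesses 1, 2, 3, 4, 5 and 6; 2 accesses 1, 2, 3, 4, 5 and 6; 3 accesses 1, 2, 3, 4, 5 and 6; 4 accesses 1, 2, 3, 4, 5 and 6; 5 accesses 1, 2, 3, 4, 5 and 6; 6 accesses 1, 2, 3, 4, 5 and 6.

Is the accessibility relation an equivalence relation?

Yes

Reflexive: yes — every world is S-related to itself.
Symmetric: yes — every pair in S has its reverse in S.
Transitive: yes — every two-step S-path is closed by a direct edge.
So S is an equivalence relation.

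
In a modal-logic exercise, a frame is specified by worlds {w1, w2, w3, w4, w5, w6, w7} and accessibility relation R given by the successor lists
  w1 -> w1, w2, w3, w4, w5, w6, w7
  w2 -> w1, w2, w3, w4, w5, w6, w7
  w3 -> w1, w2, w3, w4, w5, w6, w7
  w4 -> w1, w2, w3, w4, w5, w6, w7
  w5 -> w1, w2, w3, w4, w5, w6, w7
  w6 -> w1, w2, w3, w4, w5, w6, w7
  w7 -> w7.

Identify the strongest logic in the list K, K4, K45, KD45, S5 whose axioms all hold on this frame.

Transitive (axiom 4): yes — every two-step R-path is closed by a direct edge.
Euclidean (axiom 5): no — w1 R w7 and w1 R w2, but not w7 R w2.
Serial (axiom D): yes — every world has a successor (e.g. w1 R w1).
Reflexive (axiom T): yes — every world is R-related to itself.
So F validates K, K4; K45 would additionally require R to be Euclidean. The strongest is K4.

K4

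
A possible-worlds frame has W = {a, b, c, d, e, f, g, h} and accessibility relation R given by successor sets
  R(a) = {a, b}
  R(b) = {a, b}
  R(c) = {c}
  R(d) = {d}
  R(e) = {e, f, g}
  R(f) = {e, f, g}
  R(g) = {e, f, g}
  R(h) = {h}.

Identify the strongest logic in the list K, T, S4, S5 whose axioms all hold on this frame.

S5

Reflexive (axiom T): yes — every world is R-related to itself.
Transitive (axiom 4): yes — every two-step R-path is closed by a direct edge.
Euclidean (axiom 5): yes — any two successors of a common world are R-related.
So F validates K, T, S4, S5. The strongest is S5.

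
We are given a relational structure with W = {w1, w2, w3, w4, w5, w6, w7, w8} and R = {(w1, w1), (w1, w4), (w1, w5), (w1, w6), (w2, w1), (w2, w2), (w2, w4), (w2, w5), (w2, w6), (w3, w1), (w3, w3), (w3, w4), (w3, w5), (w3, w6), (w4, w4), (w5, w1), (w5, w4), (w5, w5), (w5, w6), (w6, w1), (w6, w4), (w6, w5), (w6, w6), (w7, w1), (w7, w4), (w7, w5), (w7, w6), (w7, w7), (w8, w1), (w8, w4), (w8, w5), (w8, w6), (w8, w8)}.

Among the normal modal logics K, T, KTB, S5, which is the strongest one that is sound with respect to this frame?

Reflexive (axiom T): yes — every world is R-related to itself.
Symmetric (axiom B): no — w1 R w4 but not w4 R w1.
Euclidean (axiom 5): no — w1 R w4 and w1 R w5, but not w4 R w5.
So F validates K, T; KTB would additionally require R to be symmetric. The strongest is T.

T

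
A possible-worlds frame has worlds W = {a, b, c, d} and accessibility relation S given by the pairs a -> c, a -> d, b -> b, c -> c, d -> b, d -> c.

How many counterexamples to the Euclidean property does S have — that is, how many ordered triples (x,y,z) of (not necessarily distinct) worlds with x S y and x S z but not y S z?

Enumerating: (a,c,d), (a,d,d), (d,b,c), (d,c,b).

4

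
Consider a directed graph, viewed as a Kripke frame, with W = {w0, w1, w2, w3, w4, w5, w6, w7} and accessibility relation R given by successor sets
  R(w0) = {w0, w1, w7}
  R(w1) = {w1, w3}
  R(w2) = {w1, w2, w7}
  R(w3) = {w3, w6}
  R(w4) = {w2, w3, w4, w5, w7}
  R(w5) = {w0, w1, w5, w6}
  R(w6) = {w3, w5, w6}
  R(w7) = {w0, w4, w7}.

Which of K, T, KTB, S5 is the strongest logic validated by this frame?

T

Reflexive (axiom T): yes — every world is R-related to itself.
Symmetric (axiom B): no — w0 R w1 but not w1 R w0.
Euclidean (axiom 5): no — w0 R w1 and w0 R w7, but not w1 R w7.
So F validates K, T; KTB would additionally require R to be symmetric. The strongest is T.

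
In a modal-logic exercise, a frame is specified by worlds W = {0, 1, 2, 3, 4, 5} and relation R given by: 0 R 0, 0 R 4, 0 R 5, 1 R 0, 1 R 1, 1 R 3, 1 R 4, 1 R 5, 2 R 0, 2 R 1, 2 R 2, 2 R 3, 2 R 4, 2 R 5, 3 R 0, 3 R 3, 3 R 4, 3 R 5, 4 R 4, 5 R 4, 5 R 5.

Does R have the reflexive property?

Reflexive: yes — every world is R-related to itself.

Yes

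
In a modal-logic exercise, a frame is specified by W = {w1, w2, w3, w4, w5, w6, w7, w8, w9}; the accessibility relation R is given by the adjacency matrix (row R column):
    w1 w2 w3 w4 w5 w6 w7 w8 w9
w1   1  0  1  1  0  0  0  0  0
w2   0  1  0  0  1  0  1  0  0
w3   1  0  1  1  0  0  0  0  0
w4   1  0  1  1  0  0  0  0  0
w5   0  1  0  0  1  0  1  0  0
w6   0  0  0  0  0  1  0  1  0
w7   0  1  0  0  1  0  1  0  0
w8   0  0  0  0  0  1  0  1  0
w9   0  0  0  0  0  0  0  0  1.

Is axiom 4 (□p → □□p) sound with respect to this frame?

The schema 4 characterises exactly the transitive frames.
Transitive: yes — every two-step R-path is closed by a direct edge.

Yes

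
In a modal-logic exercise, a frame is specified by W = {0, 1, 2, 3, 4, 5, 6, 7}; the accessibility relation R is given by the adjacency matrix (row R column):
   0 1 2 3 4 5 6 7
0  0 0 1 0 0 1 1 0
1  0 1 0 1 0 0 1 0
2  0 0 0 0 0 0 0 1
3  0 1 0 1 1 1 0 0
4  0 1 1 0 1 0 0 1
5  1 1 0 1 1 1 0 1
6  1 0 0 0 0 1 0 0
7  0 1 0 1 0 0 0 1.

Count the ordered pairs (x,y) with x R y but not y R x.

Enumerating: (0,2), (1,6), (2,7), (3,4), (4,1), (4,2), (4,7), (5,1), (5,4), (5,7), (6,5), (7,1), (7,3).

13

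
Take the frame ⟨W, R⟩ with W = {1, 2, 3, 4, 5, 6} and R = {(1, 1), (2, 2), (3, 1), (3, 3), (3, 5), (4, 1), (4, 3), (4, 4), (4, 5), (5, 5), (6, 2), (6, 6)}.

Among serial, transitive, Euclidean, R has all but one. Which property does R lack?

Euclidean

Serial: yes — every world has a successor (e.g. 1 R 1).
Transitive: yes — every two-step R-path is closed by a direct edge.
Euclidean: no — 3 R 1 and 3 R 5, but not 1 R 5.
Only Euclidean fails.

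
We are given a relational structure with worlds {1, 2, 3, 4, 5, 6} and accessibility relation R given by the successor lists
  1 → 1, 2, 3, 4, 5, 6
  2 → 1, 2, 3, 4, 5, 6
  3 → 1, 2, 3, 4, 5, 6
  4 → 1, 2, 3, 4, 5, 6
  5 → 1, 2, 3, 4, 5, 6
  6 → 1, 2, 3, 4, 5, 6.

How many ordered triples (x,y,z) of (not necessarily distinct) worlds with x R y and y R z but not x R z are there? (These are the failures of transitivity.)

R is transitive; there are no such tuples.

0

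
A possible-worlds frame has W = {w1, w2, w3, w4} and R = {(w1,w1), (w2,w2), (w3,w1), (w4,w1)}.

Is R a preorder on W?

Reflexive: no — w3 is not related to itself.
Transitive: yes — every two-step R-path is closed by a direct edge.
So R is not a preorder.

No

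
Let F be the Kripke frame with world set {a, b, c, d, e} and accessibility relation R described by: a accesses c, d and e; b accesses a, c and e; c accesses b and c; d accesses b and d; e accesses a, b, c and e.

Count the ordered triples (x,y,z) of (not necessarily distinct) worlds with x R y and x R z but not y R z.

16

Enumerating: (a,c,d), (a,c,e), (a,d,c), (a,d,e), (a,e,d), (b,a,a), (b,c,a), (b,c,e), (c,b,b), (d,b,b), (d,b,d), (e,a,a), (e,a,b), (e,b,b), (e,c,a), (e,c,e).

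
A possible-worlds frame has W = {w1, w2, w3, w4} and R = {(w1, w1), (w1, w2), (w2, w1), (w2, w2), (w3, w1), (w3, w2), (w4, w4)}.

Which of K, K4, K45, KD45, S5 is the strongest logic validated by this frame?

KD45

Transitive (axiom 4): yes — every two-step R-path is closed by a direct edge.
Euclidean (axiom 5): yes — any two successors of a common world are R-related.
Serial (axiom D): yes — every world has a successor (e.g. w1 R w1).
Reflexive (axiom T): no — w3 is not related to itself.
So F validates K, K4, K45, KD45; S5 would additionally require R to be reflexive. The strongest is KD45.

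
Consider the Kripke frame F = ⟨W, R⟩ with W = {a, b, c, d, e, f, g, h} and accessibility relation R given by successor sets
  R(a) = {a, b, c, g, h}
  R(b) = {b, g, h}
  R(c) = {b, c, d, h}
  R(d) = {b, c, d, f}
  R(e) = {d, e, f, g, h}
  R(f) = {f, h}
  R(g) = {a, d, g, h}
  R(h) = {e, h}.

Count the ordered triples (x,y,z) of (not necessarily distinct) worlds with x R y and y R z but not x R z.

26

Enumerating: (a,c,d), (a,g,d), (a,h,e), (b,g,a), (b,g,d), (b,h,e), (c,b,g), (c,d,f), (c,h,e), (d,b,g), (d,b,h), (d,c,h), … and 14 more.
Total: 26.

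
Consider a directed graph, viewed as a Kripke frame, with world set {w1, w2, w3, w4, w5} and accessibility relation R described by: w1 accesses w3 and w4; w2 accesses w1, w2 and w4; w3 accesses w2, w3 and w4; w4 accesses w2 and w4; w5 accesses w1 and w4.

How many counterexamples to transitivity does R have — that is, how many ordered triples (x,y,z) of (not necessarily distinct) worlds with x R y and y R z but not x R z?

Enumerating: (w1,w3,w2), (w1,w4,w2), (w2,w1,w3), (w3,w2,w1), (w4,w2,w1), (w5,w1,w3), (w5,w4,w2).

7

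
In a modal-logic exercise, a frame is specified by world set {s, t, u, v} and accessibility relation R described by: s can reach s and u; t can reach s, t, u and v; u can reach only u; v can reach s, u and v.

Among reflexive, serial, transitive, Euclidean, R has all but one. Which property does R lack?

Euclidean

Reflexive: yes — every world is R-related to itself.
Serial: yes — every world has a successor (e.g. s R s).
Transitive: yes — every two-step R-path is closed by a direct edge.
Euclidean: no — t R s and t R v, but not s R v.
Only Euclidean fails.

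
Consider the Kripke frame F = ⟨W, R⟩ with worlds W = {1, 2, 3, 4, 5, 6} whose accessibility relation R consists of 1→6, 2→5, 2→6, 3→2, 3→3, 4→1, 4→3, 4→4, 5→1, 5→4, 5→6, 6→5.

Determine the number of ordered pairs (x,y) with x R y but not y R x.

8

Enumerating: (1,6), (2,5), (2,6), (3,2), (4,1), (4,3), (5,1), (5,4).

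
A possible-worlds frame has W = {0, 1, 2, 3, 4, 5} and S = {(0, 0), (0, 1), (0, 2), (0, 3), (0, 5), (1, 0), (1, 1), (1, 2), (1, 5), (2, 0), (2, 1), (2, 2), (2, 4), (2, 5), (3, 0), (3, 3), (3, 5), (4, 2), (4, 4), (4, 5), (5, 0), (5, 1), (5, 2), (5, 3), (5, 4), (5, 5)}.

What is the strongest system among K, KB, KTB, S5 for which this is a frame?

KTB

Symmetric (axiom B): yes — every pair in S has its reverse in S.
Reflexive (axiom T): yes — every world is S-related to itself.
Euclidean (axiom 5): no — 0 S 1 and 0 S 3, but not 1 S 3.
So F validates K, KB, KTB; S5 would additionally require S to be Euclidean. The strongest is KTB.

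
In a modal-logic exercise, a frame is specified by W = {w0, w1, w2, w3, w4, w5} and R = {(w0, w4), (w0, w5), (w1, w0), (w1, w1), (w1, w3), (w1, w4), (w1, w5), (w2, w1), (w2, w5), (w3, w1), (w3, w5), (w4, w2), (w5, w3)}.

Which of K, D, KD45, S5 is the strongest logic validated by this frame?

Serial (axiom D): yes — every world has a successor (e.g. w0 R w4).
Euclidean (axiom 5): no — w0 R w4 and w0 R w5, but not w4 R w5.
Transitive (axiom 4): no — w0 R w4 and w4 R w2, but not w0 R w2.
Reflexive (axiom T): no — w0 is not related to itself.
So F validates K, D; KD45 would additionally require R to be Euclidean and transitive. The strongest is D.

D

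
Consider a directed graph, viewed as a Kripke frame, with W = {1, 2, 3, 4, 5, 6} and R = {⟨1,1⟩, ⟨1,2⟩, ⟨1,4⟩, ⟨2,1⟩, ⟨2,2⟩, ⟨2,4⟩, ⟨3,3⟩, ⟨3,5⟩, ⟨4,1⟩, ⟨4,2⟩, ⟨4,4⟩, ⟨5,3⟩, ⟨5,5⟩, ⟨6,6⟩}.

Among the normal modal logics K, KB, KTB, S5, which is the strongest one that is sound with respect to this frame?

S5

Symmetric (axiom B): yes — every pair in R has its reverse in R.
Reflexive (axiom T): yes — every world is R-related to itself.
Euclidean (axiom 5): yes — any two successors of a common world are R-related.
So F validates K, KB, KTB, S5. The strongest is S5.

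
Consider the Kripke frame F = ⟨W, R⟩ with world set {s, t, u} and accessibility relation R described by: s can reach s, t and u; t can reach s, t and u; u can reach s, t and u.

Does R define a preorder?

Yes

Reflexive: yes — every world is R-related to itself.
Transitive: yes — every two-step R-path is closed by a direct edge.
So R is a preorder.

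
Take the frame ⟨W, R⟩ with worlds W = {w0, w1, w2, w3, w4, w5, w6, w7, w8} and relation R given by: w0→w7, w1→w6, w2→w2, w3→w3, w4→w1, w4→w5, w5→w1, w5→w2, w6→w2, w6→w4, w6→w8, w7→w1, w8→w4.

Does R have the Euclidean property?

No

Euclidean: no — w4 R w1 and w4 R w5, but not w1 R w5.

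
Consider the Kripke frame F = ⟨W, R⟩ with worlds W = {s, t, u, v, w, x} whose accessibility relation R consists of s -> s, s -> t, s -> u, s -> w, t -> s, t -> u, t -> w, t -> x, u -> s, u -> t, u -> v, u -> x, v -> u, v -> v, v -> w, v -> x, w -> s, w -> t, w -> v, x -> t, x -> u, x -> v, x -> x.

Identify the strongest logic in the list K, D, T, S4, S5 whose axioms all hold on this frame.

Serial (axiom D): yes — every world has a successor (e.g. s R s).
Reflexive (axiom T): no — t is not related to itself.
Transitive (axiom 4): no — s R t and t R x, but not s R x.
Euclidean (axiom 5): no — s R u and s R w, but not u R w.
So F validates K, D; T would additionally require R to be reflexive. The strongest is D.

D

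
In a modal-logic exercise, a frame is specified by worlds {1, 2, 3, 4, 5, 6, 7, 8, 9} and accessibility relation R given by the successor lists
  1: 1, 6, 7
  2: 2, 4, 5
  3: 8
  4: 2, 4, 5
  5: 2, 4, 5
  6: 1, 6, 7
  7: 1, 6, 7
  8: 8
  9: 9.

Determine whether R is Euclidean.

Euclidean: yes — any two successors of a common world are R-related.

Yes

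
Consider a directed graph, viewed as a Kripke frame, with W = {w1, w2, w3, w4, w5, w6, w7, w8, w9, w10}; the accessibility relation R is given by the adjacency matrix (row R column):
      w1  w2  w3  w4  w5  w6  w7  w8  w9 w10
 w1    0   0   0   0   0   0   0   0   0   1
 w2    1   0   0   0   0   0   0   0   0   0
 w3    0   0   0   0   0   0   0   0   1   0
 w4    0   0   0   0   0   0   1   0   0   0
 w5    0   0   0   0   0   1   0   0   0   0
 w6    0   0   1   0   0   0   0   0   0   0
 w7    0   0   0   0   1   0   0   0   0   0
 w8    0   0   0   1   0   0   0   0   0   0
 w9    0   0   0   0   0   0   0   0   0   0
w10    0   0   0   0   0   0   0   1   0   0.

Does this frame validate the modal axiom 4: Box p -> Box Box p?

Axiom 4 corresponds to the accessibility relation being transitive.
Transitive: no — w1 R w10 and w10 R w8, but not w1 R w8.

No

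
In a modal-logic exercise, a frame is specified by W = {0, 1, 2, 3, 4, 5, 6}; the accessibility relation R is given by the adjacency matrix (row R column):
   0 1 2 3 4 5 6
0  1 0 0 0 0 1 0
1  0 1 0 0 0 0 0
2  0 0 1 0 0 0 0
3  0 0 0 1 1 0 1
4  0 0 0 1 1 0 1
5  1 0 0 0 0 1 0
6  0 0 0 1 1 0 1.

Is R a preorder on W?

Reflexive: yes — every world is R-related to itself.
Transitive: yes — every two-step R-path is closed by a direct edge.
So R is a preorder.

Yes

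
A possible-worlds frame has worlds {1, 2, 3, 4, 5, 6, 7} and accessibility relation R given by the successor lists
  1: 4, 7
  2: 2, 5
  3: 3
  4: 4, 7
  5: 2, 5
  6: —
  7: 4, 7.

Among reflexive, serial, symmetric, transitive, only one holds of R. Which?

Reflexive: no — 1 is not related to itself.
Serial: no — 6 has no R-successor.
Symmetric: no — 1 R 4 but not 4 R 1.
Transitive: yes — every two-step R-path is closed by a direct edge.
Only transitive holds.

transitive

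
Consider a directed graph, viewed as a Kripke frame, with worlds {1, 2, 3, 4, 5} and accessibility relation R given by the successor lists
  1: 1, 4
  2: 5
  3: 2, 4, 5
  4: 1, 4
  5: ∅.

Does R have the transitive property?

No

Transitive: no — 3 R 4 and 4 R 1, but not 3 R 1.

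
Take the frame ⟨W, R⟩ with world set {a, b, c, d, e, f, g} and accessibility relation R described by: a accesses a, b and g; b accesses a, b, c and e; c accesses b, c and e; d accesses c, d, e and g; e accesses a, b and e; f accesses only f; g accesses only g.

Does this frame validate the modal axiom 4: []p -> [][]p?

Axiom 4 corresponds to the accessibility relation being transitive.
Transitive: no — a R b and b R c, but not a R c.

No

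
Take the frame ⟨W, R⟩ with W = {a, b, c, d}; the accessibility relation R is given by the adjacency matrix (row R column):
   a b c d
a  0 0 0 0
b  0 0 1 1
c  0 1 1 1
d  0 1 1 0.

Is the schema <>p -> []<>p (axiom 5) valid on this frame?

Axiom 5 corresponds to the accessibility relation being Euclidean.
Euclidean: no — b R d and b R d, but not d R d.

No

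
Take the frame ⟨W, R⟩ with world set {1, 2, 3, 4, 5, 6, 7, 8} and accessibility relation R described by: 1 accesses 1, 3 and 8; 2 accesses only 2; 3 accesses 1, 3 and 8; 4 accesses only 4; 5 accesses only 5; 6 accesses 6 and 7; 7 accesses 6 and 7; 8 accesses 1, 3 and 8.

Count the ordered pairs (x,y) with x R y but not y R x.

0

R is symmetric; there are no such tuples.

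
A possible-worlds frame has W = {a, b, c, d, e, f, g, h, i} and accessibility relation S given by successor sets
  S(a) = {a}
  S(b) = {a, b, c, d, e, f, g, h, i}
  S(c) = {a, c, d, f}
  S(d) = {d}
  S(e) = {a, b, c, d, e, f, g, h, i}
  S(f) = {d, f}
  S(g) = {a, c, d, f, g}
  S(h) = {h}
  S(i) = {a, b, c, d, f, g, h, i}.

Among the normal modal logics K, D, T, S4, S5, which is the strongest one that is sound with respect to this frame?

T

Serial (axiom D): yes — every world has a successor (e.g. a S a).
Reflexive (axiom T): yes — every world is S-related to itself.
Transitive (axiom 4): no — i S b and b S e, but not i S e.
Euclidean (axiom 5): no — b S a and b S c, but not a S c.
So F validates K, D, T; S4 would additionally require S to be transitive. The strongest is T.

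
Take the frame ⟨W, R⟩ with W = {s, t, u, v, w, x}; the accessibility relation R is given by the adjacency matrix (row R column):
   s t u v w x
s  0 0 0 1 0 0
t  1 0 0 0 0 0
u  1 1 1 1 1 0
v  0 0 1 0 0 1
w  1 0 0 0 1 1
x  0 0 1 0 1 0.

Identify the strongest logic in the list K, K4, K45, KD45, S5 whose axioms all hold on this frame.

K

Transitive (axiom 4): no — s R v and v R u, but not s R u.
Euclidean (axiom 5): no — u R s and u R t, but not s R t.
Serial (axiom D): yes — every world has a successor (e.g. s R v).
Reflexive (axiom T): no — s is not related to itself.
So F validates K; K4 would additionally require R to be transitive. The strongest is K.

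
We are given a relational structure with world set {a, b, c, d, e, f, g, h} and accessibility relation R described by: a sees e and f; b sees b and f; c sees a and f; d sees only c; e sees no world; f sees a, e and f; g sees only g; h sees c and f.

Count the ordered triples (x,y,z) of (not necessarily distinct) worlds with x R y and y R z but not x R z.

10

Enumerating: (a,f,a), (b,f,a), (b,f,e), (c,a,e), (c,f,e), (d,c,a), (d,c,f), (h,c,a), (h,f,a), (h,f,e).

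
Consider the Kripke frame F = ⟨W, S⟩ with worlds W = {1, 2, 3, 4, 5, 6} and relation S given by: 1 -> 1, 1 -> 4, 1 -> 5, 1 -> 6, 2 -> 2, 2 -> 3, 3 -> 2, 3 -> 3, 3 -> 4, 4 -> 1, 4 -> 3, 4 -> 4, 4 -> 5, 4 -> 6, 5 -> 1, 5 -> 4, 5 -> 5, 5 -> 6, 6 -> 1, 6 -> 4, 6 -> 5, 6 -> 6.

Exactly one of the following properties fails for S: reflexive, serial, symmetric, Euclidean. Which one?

Reflexive: yes — every world is S-related to itself.
Serial: yes — every world has a successor (e.g. 1 S 1).
Symmetric: yes — every pair in S has its reverse in S.
Euclidean: no — 3 S 2 and 3 S 4, but not 2 S 4.
Only Euclidean fails.

Euclidean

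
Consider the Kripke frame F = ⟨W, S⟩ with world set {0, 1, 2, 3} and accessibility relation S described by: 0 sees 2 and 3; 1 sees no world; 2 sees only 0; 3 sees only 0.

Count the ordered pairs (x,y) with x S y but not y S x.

0

S is symmetric; there are no such tuples.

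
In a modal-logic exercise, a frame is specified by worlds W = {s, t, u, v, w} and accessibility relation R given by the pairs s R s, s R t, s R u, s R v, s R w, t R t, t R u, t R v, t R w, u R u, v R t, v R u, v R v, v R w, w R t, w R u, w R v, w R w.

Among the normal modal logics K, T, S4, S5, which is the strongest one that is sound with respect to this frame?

Reflexive (axiom T): yes — every world is R-related to itself.
Transitive (axiom 4): yes — every two-step R-path is closed by a direct edge.
Euclidean (axiom 5): no — s R u and s R t, but not u R t.
So F validates K, T, S4; S5 would additionally require R to be Euclidean. The strongest is S4.

S4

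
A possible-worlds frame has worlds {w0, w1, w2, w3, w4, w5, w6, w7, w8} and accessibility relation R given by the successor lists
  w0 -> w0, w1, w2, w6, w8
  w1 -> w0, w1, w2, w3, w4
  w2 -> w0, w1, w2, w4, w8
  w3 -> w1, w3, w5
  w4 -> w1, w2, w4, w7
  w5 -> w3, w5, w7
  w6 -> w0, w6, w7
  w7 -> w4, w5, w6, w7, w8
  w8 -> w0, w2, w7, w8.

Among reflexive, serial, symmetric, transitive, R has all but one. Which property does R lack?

transitive

Reflexive: yes — every world is R-related to itself.
Serial: yes — every world has a successor (e.g. w0 R w0).
Symmetric: yes — every pair in R has its reverse in R.
Transitive: no — w0 R w1 and w1 R w3, but not w0 R w3.
Only transitive fails.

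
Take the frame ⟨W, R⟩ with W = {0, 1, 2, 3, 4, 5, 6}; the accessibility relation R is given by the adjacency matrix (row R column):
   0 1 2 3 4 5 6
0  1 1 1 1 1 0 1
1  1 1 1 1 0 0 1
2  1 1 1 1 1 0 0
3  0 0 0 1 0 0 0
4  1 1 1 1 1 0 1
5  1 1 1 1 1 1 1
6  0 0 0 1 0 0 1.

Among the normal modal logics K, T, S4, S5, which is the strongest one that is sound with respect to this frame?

T

Reflexive (axiom T): yes — every world is R-related to itself.
Transitive (axiom 4): no — 1 R 0 and 0 R 4, but not 1 R 4.
Euclidean (axiom 5): no — 0 R 1 and 0 R 4, but not 1 R 4.
So F validates K, T; S4 would additionally require R to be transitive. The strongest is T.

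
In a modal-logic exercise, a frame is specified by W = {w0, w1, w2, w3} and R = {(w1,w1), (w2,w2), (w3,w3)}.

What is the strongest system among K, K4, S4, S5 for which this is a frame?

K4

Transitive (axiom 4): yes — every two-step R-path is closed by a direct edge.
Reflexive (axiom T): no — w0 is not related to itself.
Euclidean (axiom 5): yes — any two successors of a common world are R-related.
So F validates K, K4; S4 would additionally require R to be reflexive. The strongest is K4.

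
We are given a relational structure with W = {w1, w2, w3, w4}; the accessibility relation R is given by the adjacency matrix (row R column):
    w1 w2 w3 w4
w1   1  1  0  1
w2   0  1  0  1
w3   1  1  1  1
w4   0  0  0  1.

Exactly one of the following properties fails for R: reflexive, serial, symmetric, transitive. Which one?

symmetric

Reflexive: yes — every world is R-related to itself.
Serial: yes — every world has a successor (e.g. w1 R w1).
Symmetric: no — w1 R w2 but not w2 R w1.
Transitive: yes — every two-step R-path is closed by a direct edge.
Only symmetric fails.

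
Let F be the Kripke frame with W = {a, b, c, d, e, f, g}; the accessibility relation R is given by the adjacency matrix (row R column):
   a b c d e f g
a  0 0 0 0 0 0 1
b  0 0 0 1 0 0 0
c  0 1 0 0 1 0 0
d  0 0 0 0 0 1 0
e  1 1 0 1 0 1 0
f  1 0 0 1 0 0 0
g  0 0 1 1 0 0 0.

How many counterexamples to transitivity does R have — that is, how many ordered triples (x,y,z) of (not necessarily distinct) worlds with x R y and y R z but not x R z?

15

Enumerating: (a,g,c), (a,g,d), (b,d,f), (c,b,d), (c,e,a), (c,e,d), (c,e,f), (d,f,a), (d,f,d), (e,a,g), (f,a,g), (f,d,f), (g,c,b), (g,c,e), (g,d,f).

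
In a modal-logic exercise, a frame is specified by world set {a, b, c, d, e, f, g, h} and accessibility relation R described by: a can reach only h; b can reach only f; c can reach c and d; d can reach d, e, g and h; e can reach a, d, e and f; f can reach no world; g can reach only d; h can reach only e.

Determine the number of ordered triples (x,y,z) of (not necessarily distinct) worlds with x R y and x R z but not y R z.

Enumerating: (a,h,h), (b,f,f), (c,d,c), (d,e,g), (d,e,h), (d,g,e), (d,g,g), (d,g,h), (d,h,d), (d,h,g), (d,h,h), (e,a,a), … and 9 more.
Total: 21.

21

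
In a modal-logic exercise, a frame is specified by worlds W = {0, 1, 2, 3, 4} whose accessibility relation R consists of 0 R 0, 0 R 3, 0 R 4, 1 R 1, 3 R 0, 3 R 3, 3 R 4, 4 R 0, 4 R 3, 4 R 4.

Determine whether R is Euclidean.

Euclidean: yes — any two successors of a common world are R-related.

Yes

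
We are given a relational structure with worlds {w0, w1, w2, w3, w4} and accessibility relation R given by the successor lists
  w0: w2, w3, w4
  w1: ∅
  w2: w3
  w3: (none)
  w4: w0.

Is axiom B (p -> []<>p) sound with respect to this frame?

No

The schema B characterises exactly the symmetric frames.
Symmetric: no — w0 R w2 but not w2 R w0.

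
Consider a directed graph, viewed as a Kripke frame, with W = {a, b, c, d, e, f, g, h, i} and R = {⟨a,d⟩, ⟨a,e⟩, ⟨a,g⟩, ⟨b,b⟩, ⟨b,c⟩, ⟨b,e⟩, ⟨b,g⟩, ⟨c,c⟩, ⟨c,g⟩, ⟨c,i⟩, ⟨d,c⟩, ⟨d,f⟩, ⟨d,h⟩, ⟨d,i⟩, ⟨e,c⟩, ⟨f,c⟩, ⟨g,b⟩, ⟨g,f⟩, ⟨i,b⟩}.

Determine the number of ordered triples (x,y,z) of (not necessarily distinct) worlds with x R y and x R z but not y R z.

39

Enumerating: (a,d,d), (a,d,e), (a,d,g), (a,e,d), (a,e,e), (a,e,g), (a,g,d), (a,g,e), (a,g,g), (b,c,b), (b,c,e), (b,e,b), … and 27 more.
Total: 39.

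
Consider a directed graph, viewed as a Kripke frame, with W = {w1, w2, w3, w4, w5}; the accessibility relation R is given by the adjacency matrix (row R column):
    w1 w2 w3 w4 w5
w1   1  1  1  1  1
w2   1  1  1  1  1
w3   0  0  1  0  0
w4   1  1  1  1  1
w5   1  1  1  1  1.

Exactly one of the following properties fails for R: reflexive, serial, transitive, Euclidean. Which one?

Euclidean

Reflexive: yes — every world is R-related to itself.
Serial: yes — every world has a successor (e.g. w1 R w1).
Transitive: yes — every two-step R-path is closed by a direct edge.
Euclidean: no — w1 R w3 and w1 R w2, but not w3 R w2.
Only Euclidean fails.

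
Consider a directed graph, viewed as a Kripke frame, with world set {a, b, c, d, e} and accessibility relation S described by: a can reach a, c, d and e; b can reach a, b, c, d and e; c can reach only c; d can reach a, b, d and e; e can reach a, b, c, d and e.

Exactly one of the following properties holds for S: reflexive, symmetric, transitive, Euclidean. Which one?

Reflexive: yes — every world is S-related to itself.
Symmetric: no — a S c but not c S a.
Transitive: no — a S d and d S b, but not a S b.
Euclidean: no — a S c and a S d, but not c S d.
Only reflexive holds.

reflexive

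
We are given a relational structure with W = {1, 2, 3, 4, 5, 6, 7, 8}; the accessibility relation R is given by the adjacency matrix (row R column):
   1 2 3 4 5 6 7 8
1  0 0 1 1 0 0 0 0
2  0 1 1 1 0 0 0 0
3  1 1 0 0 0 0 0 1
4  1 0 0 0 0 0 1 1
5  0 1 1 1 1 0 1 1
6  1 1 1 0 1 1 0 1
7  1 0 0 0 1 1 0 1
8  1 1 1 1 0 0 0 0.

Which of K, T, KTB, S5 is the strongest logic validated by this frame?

Reflexive (axiom T): no — 1 is not related to itself.
Symmetric (axiom B): no — 2 R 4 but not 4 R 2.
Euclidean (axiom 5): no — 1 R 3 and 1 R 4, but not 3 R 4.
So F validates K; T would additionally require R to be reflexive. The strongest is K.

K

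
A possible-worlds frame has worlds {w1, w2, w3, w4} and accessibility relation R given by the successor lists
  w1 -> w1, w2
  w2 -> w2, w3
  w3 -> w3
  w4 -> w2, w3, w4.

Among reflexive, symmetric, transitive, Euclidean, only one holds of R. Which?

Reflexive: yes — every world is R-related to itself.
Symmetric: no — w1 R w2 but not w2 R w1.
Transitive: no — w1 R w2 and w2 R w3, but not w1 R w3.
Euclidean: no — w4 R w3 and w4 R w2, but not w3 R w2.
Only reflexive holds.

reflexive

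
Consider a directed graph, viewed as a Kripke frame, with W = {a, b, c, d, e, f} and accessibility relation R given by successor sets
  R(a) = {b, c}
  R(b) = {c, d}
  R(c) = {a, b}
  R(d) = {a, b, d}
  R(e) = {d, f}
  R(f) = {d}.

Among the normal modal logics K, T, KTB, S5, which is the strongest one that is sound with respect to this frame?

K

Reflexive (axiom T): no — a is not related to itself.
Symmetric (axiom B): no — a R b but not b R a.
Euclidean (axiom 5): no — b R c and b R d, but not c R d.
So F validates K; T would additionally require R to be reflexive. The strongest is K.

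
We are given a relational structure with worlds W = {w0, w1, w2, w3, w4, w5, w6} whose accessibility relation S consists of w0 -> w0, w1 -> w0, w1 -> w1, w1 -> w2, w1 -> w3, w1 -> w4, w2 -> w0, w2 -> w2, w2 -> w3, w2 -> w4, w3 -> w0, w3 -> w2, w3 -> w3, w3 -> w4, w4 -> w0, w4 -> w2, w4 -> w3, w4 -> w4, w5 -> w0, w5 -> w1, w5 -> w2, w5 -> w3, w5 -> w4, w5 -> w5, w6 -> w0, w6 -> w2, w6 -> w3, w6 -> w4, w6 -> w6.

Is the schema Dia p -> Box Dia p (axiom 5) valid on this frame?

No

The schema 5 characterises exactly the Euclidean frames.
Euclidean: no — w1 S w0 and w1 S w2, but not w0 S w2.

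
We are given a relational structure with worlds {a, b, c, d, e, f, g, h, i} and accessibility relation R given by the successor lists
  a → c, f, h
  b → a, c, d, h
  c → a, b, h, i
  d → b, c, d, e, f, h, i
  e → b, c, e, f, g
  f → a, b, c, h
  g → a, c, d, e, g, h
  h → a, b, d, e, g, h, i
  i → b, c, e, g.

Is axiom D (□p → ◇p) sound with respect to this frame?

Yes

The schema D characterises exactly the serial frames.
Serial: yes — every world has a successor (e.g. a R c).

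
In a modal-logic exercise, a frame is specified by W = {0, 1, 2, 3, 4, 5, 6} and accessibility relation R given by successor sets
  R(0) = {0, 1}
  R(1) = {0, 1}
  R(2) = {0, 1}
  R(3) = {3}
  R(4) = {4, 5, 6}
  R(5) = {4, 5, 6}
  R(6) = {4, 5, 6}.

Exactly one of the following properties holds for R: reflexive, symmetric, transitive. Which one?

transitive

Reflexive: no — 2 is not related to itself.
Symmetric: no — 2 R 0 but not 0 R 2.
Transitive: yes — every two-step R-path is closed by a direct edge.
Only transitive holds.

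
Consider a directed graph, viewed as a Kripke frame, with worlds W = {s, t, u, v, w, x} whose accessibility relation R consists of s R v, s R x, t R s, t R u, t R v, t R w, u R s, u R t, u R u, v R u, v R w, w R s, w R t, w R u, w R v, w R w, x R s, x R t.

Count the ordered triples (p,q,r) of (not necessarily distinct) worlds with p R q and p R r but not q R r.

Enumerating: (s,v,v), (s,v,x), (s,x,v), (s,x,x), (t,s,s), (t,s,u), (t,s,w), (t,u,v), (t,u,w), (t,v,s), (t,v,v), (u,s,s), … and 17 more.
Total: 29.

29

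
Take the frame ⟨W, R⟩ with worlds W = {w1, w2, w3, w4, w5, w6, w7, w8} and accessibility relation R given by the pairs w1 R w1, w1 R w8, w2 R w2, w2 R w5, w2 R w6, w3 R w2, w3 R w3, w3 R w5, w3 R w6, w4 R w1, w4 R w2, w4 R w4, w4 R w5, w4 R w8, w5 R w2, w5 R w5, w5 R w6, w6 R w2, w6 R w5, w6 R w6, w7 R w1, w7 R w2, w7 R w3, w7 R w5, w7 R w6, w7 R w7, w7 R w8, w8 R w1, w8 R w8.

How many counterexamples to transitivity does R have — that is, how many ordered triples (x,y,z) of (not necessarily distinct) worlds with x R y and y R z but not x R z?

Enumerating: (w4,w2,w6), (w4,w5,w6).

2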